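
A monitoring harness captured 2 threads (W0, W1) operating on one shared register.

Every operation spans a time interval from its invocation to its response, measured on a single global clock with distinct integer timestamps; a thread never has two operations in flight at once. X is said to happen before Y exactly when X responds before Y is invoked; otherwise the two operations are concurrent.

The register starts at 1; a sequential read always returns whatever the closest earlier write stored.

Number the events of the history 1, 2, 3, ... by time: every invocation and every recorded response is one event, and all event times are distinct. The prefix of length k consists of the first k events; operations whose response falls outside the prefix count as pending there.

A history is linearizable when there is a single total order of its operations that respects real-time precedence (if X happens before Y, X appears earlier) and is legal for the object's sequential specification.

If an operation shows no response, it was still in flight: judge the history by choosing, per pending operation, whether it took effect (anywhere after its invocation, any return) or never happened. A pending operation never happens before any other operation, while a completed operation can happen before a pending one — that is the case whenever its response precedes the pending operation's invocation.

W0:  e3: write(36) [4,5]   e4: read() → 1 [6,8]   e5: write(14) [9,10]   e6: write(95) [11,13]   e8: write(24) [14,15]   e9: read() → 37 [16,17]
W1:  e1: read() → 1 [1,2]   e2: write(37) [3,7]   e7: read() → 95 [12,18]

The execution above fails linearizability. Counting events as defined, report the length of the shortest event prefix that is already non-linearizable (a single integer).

events 1..7 are linearizable; a witness order is e1, e2, e3:
1. e1 read() → 1, leaving value 1
2. e2 write(37), leaving value 37
3. e3 write(36), leaving value 36
with event 8 included (e4 responding at time 8), all real-time-consistent orders fail
sample order e1, e2, e3, e4 stalls at step 4 — e4 read() → 1 has no legal effect
sample order e1, e3, e2, e4 stalls at step 4 — e4 read() → 1 has no legal effect

8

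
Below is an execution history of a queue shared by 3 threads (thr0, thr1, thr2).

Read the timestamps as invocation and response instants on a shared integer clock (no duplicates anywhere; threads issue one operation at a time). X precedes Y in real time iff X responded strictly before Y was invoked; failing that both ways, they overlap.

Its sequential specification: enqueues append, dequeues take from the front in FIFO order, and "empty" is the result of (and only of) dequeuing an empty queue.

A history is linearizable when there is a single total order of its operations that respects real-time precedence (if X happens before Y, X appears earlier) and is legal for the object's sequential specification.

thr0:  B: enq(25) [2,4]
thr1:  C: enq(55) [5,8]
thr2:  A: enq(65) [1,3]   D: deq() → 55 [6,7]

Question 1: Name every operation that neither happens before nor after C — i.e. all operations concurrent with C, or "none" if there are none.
Answer: D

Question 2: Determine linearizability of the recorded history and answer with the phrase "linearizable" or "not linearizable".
events 1..6 are fine; event 7 — the response of D at time 7 — makes the prefix non-linearizable
no legal order exists: 2 real-time-consistent candidates over 3 completed queue operations, all rejected
no escape via the 1 pending operation (C): every completion choice fails
for example A, B, D (pending dropped) fails at step 3: D deq() → 55 is not legal there
for example B, A, D (pending dropped) fails at step 3: D deq() → 55 is not legal there

not linearizable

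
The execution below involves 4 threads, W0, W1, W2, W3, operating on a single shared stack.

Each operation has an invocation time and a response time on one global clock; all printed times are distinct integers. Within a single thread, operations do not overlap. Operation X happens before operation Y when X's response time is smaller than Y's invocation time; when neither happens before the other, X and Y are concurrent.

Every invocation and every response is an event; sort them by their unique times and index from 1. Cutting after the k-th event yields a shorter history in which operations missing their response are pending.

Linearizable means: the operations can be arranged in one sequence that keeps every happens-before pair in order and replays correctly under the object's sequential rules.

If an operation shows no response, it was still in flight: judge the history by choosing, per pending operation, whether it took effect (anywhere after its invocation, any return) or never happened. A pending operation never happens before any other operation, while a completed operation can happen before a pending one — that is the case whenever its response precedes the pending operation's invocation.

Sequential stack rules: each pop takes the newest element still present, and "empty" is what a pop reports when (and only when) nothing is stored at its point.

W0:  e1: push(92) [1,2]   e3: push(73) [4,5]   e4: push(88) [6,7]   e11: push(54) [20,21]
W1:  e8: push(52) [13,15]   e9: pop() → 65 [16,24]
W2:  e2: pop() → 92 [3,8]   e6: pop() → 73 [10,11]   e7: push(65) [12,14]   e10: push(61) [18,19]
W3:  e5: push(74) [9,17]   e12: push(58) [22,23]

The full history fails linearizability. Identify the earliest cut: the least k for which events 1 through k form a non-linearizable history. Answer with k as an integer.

events 1..10 are linearizable; a witness order is e1, e2, e3, e4:
step 1: e1 push(92) — stack <92>
step 2: e2 pop() → 92 — stack <>
step 3: e3 push(73) — stack <73>
step 4: e4 push(88) — stack <73,88>
once event 11 joins (e6's response, time 11), exhaustive search finds no witness
include/drop combinations of the 1 pending operation (e5) were all tried; none helps
one such order, e1, e2, e3, e4, e6 (pending dropped), breaks at step 5 where e6 pop() → 73 is illegal
one such order, e1, e3, e2, e4, e6 (pending dropped), breaks at step 3 where e2 pop() → 92 is illegal

11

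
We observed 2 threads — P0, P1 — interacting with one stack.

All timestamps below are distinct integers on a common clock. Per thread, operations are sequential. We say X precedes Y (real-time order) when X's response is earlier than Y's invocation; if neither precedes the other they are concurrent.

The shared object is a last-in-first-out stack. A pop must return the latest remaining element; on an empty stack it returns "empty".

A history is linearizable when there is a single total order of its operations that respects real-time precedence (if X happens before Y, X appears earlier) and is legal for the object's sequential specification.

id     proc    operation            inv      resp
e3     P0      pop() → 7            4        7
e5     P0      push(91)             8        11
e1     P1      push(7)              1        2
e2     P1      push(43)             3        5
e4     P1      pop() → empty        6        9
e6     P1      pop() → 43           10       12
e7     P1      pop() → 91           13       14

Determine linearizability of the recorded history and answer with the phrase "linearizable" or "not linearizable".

through event 8 a valid linearization exists; event 9 (e4 responding at time 9) ends that
checked exhaustively: 3 real-time-consistent orders of 4 completed operations, zero legal stack replays
include/drop combinations of the 1 pending operation (e5) were all tried; none helps
sample order e1, e2, e3, e4 (pending dropped) stalls at step 3 — e3 pop() → 7 has no legal effect
sample order e1, e2, e4, e3 (pending dropped) stalls at step 3 — e4 pop() → empty has no legal effect

not linearizable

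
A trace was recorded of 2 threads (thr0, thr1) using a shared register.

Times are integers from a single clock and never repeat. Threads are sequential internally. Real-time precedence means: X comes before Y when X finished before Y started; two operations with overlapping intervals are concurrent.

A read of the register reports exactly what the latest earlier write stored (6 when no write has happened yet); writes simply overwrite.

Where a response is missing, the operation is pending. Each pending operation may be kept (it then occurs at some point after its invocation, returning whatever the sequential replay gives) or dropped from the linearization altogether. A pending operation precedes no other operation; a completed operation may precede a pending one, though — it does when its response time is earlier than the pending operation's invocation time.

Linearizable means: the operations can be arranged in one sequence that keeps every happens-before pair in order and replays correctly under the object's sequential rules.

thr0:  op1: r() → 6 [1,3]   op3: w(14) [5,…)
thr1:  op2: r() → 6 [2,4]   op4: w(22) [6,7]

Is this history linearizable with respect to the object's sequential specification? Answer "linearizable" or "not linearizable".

linearizable

witness order: op1, op2, op3, op4
1. op1 r() → 6, leaving value 6
2. op2 r() → 6, leaving value 6
3. op3 w(14) (pending, included), leaving value 14
4. op4 w(22), leaving value 22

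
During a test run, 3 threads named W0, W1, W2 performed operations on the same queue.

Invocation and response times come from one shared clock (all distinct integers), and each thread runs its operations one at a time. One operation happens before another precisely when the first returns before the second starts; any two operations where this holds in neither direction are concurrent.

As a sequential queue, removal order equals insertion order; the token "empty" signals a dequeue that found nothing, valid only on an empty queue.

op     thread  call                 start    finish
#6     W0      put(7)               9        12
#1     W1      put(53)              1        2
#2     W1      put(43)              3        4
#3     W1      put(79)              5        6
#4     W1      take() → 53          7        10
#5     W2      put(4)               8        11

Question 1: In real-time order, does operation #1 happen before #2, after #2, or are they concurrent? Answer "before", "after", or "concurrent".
#1 spans [1,2], #2 spans [3,4]
resp(#1)=2 < inv(#2)=3

before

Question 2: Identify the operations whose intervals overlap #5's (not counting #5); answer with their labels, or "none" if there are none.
#5 spans [8,11]; an op avoiding the whole window 8..11 is ordered, any other is concurrent
#1 [1,2]: before
#2 [3,4]: before
#3 [5,6]: before
#4 [7,10]: concurrent
#6 [9,12]: concurrent

#4, #6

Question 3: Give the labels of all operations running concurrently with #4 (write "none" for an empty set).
overlap test against #4 [7,10]: concurrent iff the interval meets 7..10
#1 [1,2]: before
#2 [3,4]: before
#3 [5,6]: before
#5 [8,11]: concurrent
#6 [9,12]: concurrent

#5, #6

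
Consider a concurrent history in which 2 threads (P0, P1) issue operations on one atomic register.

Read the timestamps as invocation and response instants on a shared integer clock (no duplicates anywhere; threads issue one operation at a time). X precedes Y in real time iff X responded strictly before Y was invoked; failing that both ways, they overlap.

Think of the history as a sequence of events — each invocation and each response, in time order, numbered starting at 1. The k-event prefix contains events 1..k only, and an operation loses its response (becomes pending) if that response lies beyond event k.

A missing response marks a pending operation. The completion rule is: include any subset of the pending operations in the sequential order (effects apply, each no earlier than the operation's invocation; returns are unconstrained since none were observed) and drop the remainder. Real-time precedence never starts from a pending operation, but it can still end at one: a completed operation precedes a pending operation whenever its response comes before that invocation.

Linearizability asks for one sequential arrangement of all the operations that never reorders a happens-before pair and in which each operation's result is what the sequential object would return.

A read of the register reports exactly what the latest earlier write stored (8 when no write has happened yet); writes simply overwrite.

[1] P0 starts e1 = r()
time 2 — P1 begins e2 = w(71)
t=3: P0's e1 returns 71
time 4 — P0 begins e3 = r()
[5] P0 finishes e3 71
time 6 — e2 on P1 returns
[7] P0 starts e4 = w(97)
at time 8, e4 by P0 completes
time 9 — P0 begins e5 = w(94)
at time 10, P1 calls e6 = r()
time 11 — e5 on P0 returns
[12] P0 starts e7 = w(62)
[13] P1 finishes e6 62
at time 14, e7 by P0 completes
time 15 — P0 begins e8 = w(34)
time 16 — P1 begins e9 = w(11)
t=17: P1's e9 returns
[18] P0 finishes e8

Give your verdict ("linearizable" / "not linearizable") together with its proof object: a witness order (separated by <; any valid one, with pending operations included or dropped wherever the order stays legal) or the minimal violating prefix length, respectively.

step 1: e2 w(71) — value 71
step 2: e1 r() → 71 — value 71
step 3: e3 r() → 71 — value 71
step 4: e4 w(97) — value 97
step 5: e5 w(94) — value 94
step 6: e7 w(62) — value 62
step 7: e6 r() → 62 — value 62
step 8: e8 w(34) — value 34
step 9: e9 w(11) — value 11

linearizable — witness: e2 < e1 < e3 < e4 < e5 < e7 < e6 < e8 < e9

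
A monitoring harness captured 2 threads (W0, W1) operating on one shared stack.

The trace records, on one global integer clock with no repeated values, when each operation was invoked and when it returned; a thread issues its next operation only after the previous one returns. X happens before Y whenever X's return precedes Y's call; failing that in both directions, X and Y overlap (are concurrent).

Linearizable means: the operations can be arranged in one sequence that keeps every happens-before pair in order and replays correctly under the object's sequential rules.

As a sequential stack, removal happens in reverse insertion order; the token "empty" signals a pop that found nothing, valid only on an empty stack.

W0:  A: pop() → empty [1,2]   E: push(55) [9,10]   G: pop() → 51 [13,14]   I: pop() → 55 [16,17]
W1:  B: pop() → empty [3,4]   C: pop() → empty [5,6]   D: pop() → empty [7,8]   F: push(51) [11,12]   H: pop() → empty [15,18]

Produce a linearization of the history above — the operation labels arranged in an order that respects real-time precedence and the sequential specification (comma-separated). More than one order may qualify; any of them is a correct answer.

step 1: A pop() → empty — stack <>
step 2: B pop() → empty — stack <>
step 3: C pop() → empty — stack <>
step 4: D pop() → empty — stack <>
step 5: E push(55) — stack <55>
step 6: F push(51) — stack <55,51>
step 7: G pop() → 51 — stack <55>
step 8: I pop() → 55 — stack <>
step 9: H pop() → empty — stack <>

A, B, C, D, E, F, G, I, H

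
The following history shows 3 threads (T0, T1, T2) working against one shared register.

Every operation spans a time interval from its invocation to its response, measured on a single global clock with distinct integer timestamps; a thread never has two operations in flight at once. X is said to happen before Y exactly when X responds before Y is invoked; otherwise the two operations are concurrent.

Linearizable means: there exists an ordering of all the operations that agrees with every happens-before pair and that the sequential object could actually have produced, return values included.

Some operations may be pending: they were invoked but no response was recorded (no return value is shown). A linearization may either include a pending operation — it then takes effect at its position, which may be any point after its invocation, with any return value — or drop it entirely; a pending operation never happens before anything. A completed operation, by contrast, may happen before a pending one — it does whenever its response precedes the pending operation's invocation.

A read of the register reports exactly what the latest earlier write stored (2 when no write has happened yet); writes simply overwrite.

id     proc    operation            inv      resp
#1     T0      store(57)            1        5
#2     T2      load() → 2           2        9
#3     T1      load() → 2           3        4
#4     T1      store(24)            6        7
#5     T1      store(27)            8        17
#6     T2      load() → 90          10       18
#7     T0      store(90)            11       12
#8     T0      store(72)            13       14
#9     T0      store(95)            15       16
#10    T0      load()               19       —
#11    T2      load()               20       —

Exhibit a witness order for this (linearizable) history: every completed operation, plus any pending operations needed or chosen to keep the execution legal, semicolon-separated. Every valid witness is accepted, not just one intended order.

step 1: #2 load() → 2 — value 2
step 2: #3 load() → 2 — value 2
step 3: #1 store(57) — value 57
step 4: #4 store(24) — value 24
step 5: #5 store(27) — value 27
step 6: #7 store(90) — value 90
step 7: #6 load() → 90 — value 90
step 8: #8 store(72) — value 72
step 9: #9 store(95) — value 95

#2; #3; #1; #4; #5; #7; #6; #8; #9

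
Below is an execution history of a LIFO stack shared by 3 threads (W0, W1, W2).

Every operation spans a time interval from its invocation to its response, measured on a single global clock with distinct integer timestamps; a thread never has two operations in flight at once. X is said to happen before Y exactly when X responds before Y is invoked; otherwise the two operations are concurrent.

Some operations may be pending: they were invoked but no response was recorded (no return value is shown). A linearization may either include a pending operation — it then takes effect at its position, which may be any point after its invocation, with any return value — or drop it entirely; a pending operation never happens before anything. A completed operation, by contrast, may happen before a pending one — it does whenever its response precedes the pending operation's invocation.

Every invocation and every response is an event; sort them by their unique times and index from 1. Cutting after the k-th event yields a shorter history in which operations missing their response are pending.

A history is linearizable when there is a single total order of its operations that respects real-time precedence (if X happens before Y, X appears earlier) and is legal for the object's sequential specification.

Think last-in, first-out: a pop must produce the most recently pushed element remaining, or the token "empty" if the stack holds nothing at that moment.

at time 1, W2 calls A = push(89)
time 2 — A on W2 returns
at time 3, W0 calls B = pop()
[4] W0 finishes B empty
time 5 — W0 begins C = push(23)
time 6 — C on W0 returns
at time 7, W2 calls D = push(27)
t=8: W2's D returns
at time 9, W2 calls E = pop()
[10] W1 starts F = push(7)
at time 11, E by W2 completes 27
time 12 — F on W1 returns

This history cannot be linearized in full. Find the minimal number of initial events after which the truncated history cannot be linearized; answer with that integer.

events 1..3 are linearizable, e.g. via A:
step 1: A push(89) — stack <89>
include event 4 — B responding at 4 — and every candidate order breaks
sample order A, B stalls at step 2 — B pop() → empty has no legal effect

4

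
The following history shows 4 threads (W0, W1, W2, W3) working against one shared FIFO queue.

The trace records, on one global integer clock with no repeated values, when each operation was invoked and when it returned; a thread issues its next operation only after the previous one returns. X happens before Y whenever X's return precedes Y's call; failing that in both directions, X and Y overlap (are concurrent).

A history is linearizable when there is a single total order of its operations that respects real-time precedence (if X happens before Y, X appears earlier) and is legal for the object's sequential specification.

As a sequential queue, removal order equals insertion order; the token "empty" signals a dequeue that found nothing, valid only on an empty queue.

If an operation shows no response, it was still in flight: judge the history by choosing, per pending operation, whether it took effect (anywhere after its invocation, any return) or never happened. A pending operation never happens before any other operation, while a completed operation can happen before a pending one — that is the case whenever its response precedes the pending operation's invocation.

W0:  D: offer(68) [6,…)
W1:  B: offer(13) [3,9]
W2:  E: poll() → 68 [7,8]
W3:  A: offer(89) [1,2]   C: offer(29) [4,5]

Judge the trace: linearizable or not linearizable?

not linearizable

through event 7 a valid linearization exists; event 8 (E responding at time 8) ends that
exhaustive check: the 3 completed FIFO queue ops admit one real-time order; illegal
include/drop combinations of the 2 pending operations (B, D) were all tried; none helps
e.g. A, C, E (pending dropped): illegal at step 3, since E poll() → 68 cannot apply there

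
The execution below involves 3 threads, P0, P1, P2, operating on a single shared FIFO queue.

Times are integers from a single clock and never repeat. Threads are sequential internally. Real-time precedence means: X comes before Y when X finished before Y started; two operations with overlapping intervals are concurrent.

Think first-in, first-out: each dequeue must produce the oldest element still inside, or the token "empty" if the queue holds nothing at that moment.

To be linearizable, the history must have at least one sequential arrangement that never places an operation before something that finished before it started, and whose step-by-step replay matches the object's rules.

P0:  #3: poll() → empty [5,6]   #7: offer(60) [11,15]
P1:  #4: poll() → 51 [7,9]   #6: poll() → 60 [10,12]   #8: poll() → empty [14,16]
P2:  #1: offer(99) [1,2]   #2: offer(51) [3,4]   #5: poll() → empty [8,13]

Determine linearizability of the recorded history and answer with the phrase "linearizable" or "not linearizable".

not linearizable

cut after 5 events: linearizable; cut after 6 events (#3 responds, time 6): not linearizable
exactly one order of the 3 completed ops respects real time; the FIFO queue replay fails
take #1, #2, #3: step 3 already fails, because #3 poll() → empty cannot occur there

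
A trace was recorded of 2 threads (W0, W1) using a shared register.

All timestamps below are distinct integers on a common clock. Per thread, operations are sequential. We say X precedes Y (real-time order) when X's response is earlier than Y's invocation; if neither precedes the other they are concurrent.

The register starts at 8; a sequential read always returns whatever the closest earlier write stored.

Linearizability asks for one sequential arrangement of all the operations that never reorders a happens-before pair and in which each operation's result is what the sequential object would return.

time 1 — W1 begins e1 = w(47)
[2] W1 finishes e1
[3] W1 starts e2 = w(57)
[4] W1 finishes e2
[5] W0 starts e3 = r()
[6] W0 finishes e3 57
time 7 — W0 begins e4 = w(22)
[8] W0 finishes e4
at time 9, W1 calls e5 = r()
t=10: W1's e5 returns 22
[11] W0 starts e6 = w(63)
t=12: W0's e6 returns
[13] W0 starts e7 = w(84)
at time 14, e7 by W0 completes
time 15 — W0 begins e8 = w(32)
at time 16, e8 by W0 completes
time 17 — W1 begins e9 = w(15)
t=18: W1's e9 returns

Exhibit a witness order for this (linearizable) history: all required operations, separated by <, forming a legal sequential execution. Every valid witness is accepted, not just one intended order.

1. e1 w(47), leaving value 47
2. e2 w(57), leaving value 57
3. e3 r() → 57, leaving value 57
4. e4 w(22), leaving value 22
5. e5 r() → 22, leaving value 22
6. e6 w(63), leaving value 63
7. e7 w(84), leaving value 84
8. e8 w(32), leaving value 32
9. e9 w(15), leaving value 15

e1 < e2 < e3 < e4 < e5 < e6 < e7 < e8 < e9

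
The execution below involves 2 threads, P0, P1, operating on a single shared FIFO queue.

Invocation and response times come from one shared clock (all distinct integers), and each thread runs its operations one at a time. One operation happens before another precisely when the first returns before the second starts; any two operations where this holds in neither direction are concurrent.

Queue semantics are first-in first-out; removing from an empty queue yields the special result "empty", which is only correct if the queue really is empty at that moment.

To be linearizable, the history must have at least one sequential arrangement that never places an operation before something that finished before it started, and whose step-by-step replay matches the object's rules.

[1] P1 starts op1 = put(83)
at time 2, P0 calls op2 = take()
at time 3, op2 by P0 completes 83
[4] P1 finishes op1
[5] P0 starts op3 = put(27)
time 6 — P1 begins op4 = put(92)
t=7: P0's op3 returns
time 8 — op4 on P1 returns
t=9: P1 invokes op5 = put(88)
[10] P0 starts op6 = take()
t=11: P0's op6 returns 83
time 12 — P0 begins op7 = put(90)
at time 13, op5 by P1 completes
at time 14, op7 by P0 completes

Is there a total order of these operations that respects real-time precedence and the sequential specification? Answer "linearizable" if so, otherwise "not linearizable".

not linearizable

the violation lands at event 11, op6's response at time 11: events 1..10 linearize, events 1..11 do not
5 completed operations, 4 real-time-consistent orders — every FIFO queue replay fails
completion choices over the 1 pending operation (op5) were checked; none helps
one such order, op1, op2, op3, op4, op6 (pending dropped), breaks at step 5 where op6 take() → 83 is illegal
one such order, op1, op2, op4, op3, op6 (pending dropped), breaks at step 5 where op6 take() → 83 is illegal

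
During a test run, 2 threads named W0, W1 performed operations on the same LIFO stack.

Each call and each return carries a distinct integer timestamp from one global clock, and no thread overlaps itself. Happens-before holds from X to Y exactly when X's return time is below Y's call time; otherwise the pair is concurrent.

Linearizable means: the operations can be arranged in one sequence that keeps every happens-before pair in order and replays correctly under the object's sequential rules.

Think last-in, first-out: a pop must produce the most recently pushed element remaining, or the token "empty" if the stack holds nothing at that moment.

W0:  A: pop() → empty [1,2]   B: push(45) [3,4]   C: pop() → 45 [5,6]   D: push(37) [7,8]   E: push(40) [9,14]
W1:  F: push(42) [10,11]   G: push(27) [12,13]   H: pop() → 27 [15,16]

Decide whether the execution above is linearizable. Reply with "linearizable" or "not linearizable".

witness order: A, B, C, D, E, F, G, H
step 1: A pop() → empty — stack <>
step 2: B push(45) — stack <45>
step 3: C pop() → 45 — stack <>
step 4: D push(37) — stack <37>
step 5: E push(40) — stack <37,40>
step 6: F push(42) — stack <37,40,42>
step 7: G push(27) — stack <37,40,42,27>
step 8: H pop() → 27 — stack <37,40,42>

linearizable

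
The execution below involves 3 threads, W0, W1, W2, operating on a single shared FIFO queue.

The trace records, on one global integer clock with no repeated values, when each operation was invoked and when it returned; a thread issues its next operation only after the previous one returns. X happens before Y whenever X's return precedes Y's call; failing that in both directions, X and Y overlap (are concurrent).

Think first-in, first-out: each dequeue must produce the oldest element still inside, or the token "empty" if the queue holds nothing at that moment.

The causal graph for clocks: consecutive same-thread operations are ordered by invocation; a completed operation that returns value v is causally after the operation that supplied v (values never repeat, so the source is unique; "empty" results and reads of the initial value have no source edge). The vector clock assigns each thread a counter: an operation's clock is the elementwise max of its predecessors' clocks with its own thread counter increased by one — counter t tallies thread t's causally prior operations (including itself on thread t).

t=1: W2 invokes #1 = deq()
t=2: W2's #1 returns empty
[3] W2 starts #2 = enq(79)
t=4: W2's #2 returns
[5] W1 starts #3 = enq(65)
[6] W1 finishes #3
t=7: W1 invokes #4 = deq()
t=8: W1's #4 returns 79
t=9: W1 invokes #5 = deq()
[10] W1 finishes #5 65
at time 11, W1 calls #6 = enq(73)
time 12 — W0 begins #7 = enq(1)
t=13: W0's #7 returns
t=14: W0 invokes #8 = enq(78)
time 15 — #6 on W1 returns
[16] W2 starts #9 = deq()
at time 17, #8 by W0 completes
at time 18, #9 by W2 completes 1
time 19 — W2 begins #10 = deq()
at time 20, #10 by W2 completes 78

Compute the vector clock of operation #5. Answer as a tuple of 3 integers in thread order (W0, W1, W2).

invoked at 1, #1 has no predecessors; its own W2 bump gives (0, 0, 1)
invoked at 5, #3 has no predecessors; its own W1 bump gives (0, 1, 0)
invoked at 12, #7 has no predecessors; its own W0 bump gives (1, 0, 0)
invoked at 3, #2 merges VC(#1)=(0, 0, 1) and bumps W2's slot → (0, 0, 2)
invoked at 14, #8 merges VC(#7)=(1, 0, 0) and bumps W0's slot → (2, 0, 0)
invoked at 7, #4 merges VC(#2)=(0, 0, 2), VC(#3)=(0, 1, 0) and bumps W1's slot → (0, 2, 2)
invoked at 16, #9 merges VC(#2)=(0, 0, 2), VC(#7)=(1, 0, 0) and bumps W2's slot → (1, 0, 3)
invoked at 9, #5 merges VC(#3)=(0, 1, 0), VC(#4)=(0, 2, 2) and bumps W1's slot → (0, 3, 2)
invoked at 11, #6 merges VC(#5)=(0, 3, 2) and bumps W1's slot → (0, 4, 2)
invoked at 19, #10 merges VC(#8)=(2, 0, 0), VC(#9)=(1, 0, 3) and bumps W2's slot → (2, 0, 4)
target: VC(#5) = (0, 3, 2)

(0, 3, 2)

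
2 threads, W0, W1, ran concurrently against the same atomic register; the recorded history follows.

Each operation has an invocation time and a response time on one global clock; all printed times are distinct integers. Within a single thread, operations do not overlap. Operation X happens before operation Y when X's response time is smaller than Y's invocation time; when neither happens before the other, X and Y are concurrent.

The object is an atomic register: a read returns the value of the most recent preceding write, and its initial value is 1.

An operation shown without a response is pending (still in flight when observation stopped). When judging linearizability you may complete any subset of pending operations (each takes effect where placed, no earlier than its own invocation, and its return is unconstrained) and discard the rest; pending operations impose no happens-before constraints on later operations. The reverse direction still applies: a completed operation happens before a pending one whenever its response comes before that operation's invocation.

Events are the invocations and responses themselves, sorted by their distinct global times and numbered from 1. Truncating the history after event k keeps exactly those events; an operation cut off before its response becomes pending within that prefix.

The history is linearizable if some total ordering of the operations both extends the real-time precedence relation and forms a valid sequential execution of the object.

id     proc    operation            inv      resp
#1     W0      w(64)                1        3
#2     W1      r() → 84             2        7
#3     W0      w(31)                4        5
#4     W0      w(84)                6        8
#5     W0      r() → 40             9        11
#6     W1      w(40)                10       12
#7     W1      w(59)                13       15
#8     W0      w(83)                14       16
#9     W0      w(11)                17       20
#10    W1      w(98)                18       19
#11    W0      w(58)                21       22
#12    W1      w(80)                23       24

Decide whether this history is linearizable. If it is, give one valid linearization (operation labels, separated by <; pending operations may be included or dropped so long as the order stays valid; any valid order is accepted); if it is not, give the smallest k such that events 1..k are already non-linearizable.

linearizable — witness: #1 < #3 < #4 < #2 < #6 < #5 < #7 < #8 < #9 < #10 < #11 < #12

after step 1 (#1 w(64)): value 64
after step 2 (#3 w(31)): value 31
after step 3 (#4 w(84)): value 84
after step 4 (#2 r() → 84): value 84
after step 5 (#6 w(40)): value 40
after step 6 (#5 r() → 40): value 40
after step 7 (#7 w(59)): value 59
after step 8 (#8 w(83)): value 83
after step 9 (#9 w(11)): value 11
after step 10 (#10 w(98)): value 98
after step 11 (#11 w(58)): value 58
after step 12 (#12 w(80)): value 80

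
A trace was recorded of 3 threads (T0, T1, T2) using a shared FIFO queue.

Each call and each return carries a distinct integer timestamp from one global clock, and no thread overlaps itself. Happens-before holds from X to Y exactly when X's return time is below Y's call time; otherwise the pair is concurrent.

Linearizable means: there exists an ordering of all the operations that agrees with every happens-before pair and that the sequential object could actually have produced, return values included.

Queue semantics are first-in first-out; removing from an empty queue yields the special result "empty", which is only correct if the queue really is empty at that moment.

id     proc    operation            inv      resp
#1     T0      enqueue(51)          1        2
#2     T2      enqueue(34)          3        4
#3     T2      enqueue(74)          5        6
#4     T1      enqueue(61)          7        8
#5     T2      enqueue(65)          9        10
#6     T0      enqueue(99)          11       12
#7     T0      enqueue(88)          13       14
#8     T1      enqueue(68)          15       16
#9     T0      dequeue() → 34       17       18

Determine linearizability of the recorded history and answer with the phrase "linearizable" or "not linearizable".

events 1..17 are fine; event 18 — the response of #9 at time 18 — makes the prefix non-linearizable
exactly one order of the 9 completed ops respects real time; the FIFO queue replay fails
sample order #1, #2, #3, #4, #5, #6, #7, #8, #9 stalls at step 9 — #9 dequeue() → 34 has no legal effect

not linearizable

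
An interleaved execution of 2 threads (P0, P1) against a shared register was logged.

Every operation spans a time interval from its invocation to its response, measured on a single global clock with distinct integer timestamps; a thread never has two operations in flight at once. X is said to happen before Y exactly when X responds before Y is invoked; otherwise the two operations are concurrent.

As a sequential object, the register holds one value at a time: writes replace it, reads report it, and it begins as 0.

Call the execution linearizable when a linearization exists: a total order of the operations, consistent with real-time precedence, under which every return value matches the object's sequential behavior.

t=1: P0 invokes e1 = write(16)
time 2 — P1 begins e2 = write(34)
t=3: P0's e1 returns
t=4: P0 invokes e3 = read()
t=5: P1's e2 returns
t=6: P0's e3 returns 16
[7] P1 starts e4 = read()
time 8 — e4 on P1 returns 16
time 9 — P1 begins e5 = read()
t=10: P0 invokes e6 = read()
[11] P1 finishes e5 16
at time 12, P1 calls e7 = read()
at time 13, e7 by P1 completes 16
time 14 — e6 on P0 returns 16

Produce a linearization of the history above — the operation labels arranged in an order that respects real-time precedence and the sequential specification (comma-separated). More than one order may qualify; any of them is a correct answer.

step 1: e2 write(34) — value 34
step 2: e1 write(16) — value 16
step 3: e3 read() → 16 — value 16
step 4: e4 read() → 16 — value 16
step 5: e5 read() → 16 — value 16
step 6: e6 read() → 16 — value 16
step 7: e7 read() → 16 — value 16

e2, e1, e3, e4, e5, e6, e7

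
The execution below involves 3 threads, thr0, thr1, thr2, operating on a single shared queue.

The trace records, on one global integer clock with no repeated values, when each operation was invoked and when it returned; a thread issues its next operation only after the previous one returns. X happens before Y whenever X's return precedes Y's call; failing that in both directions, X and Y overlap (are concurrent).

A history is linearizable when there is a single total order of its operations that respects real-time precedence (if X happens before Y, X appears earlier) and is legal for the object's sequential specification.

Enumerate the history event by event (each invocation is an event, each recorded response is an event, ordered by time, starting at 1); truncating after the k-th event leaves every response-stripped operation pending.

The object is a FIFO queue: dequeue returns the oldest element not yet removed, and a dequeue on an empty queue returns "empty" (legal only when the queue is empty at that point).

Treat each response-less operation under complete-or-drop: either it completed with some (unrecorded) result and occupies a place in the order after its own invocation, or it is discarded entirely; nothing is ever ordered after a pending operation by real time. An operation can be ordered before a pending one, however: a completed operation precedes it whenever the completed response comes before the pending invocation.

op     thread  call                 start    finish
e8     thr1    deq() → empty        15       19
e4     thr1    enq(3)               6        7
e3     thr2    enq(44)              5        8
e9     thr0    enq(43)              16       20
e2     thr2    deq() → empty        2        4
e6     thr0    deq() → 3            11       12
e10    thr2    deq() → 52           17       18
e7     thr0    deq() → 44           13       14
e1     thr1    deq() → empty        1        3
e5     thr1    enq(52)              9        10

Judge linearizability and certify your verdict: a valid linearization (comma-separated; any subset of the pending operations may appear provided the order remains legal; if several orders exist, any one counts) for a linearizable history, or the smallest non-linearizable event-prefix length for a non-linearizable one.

linearizable — witness: e1, e2, e4, e3, e5, e6, e7, e10, e8, e9

after step 1 (e1 deq() → empty): queue <>
after step 2 (e2 deq() → empty): queue <>
after step 3 (e4 enq(3)): queue <3>
after step 4 (e3 enq(44)): queue <3,44>
after step 5 (e5 enq(52)): queue <3,44,52>
after step 6 (e6 deq() → 3): queue <44,52>
after step 7 (e7 deq() → 44): queue <52>
after step 8 (e10 deq() → 52): queue <>
after step 9 (e8 deq() → empty): queue <>
after step 10 (e9 enq(43)): queue <43>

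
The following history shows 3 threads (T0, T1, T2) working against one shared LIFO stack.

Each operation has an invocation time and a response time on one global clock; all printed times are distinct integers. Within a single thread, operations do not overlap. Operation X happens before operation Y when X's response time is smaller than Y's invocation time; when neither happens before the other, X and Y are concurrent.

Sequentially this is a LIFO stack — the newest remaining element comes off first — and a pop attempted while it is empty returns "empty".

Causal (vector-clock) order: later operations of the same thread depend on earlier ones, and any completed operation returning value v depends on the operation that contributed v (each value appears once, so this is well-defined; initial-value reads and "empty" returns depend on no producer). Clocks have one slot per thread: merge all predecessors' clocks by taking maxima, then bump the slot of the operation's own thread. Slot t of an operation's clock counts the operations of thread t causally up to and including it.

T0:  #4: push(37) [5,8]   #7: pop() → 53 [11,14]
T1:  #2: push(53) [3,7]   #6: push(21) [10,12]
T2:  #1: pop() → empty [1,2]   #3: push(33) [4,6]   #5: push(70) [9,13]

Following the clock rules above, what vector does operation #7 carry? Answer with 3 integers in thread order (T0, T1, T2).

invoked at 1, #1 has no predecessors; its own T2 bump gives (0, 0, 1)
invoked at 3, #2 has no predecessors; its own T1 bump gives (0, 1, 0)
invoked at 5, #4 has no predecessors; its own T0 bump gives (1, 0, 0)
VC(#3, invoked at 4): max of VC(#1)=(0, 0, 1), then +1 on thread T2 → (0, 0, 2)
VC(#6, invoked at 10): max of VC(#2)=(0, 1, 0), then +1 on thread T1 → (0, 2, 0)
VC(#5, invoked at 9): max of VC(#3)=(0, 0, 2), then +1 on thread T2 → (0, 0, 3)
VC(#7, invoked at 11): max of VC(#2)=(0, 1, 0), VC(#4)=(1, 0, 0), then +1 on thread T0 → (2, 1, 0)
target: VC(#7) = (2, 1, 0)

(2, 1, 0)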